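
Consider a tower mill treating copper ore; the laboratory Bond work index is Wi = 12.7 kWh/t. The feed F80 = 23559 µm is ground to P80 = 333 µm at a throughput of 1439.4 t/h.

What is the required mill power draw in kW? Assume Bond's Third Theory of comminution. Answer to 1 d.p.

P = 8826.6 kW

W_Bond = 10·Wi·(1/√P₈₀ − 1/√F₈₀)
W = 10·12.7·(1/√333 − 1/√23559) = 10·12.7·(0.048285) = 6.1321 kWh/t
P_mill = W·ṁ = 6.1321·1439.4 = 8826.6 kW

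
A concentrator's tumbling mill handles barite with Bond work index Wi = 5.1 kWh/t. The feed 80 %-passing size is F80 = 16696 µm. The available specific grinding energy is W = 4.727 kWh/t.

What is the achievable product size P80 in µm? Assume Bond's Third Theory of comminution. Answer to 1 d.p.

W = 10·Wi·[P80^(−½) − F80^(−½)]
⇒ 1/√P80 = W/(10 Wi) + 1/√F80
  = 4.7270/(10·5.1) + 1/√16696 = 0.092686 + 0.007739 = 0.100425
P80 = (1/0.100425)² = 9.9576² = 99.15 µm

P80 = 99.2 µm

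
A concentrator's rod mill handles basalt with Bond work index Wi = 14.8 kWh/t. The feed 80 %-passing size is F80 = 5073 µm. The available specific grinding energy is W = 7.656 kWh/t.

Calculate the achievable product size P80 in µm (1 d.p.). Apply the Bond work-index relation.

W = 10·Wi·[P80^(−½) − F80^(−½)]
P80^-0.5 = F80^-0.5 + W/(10 Wi)
  = 7.6560/(10·14.8) + 1/√5073 = 0.051730 + 0.014040 = 0.065770
P80 = (1/0.065770)² = 15.2046² = 231.18 µm

P80 = 231.2 µm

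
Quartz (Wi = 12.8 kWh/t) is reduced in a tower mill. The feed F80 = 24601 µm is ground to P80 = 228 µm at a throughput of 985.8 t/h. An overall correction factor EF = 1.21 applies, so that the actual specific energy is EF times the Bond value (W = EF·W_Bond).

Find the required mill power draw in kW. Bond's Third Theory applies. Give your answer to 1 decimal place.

W = 10·Wi·[P80^(−½) − F80^(−½)]
W = 10·12.8·(1/√228 − 1/√24601) = 10·12.8·(0.059851) = 7.6609 kWh/t
With EF = 1.21: W = 7.6609·1.21 = 9.2697 kWh/t
P_mill = W·ṁ = 9.2697·985.8 = 9138.1 kW

P = 9138.1 kW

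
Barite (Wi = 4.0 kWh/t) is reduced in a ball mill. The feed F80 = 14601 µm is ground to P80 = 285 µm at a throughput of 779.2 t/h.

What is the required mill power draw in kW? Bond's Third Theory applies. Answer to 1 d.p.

P = 1588.3 kW

Bond:  W = 10 Wi (1/√P − 1/√F)
W = 10·4.0·(1/√285 − 1/√14601) = 10·4.0·(0.050959) = 2.0384 kWh/t
P = W·T = 2.0384·779.2 = 1588.3 kW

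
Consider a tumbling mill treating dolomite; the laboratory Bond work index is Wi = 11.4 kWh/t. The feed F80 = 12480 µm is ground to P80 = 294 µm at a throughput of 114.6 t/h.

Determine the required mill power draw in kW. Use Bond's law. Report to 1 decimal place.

P = 645.0 kW

W = 10 Wi / √P80 − 10 Wi / √F80
W = 10·11.4·(1/√294 − 1/√12480) = 10·11.4·(0.049370) = 5.6282 kWh/t
Mill draw = 5.6282 × 114.6 = 645.0 kW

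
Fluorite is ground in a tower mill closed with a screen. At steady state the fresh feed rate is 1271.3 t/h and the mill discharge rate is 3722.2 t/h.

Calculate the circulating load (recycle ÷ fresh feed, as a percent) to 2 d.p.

Steady state: M = F + R.
R = M − F = 3722.2 − 1271.3 = 2450.9 t/h
CL = 100·R/F = 100·2450.9/1271.3 = 192.79 %

CL = 192.79 %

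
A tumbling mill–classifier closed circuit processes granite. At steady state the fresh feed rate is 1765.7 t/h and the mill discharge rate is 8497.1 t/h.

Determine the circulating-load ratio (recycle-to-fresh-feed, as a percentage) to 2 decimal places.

CL = 381.23 %

Mill node: discharge = fresh + recycle.
R = M − F = 8497.1 − 1765.7 = 6731.4 t/h
CL = 100·R/F = 100·6731.4/1765.7 = 381.23 %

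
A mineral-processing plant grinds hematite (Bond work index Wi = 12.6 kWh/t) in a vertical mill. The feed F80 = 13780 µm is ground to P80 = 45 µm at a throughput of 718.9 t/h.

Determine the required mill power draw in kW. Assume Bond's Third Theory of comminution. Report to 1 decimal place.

P = 12731.4 kW

W = 10·Wi·(P80^(-½) − F80^(-½))
W = 10·12.6·(1/√45 − 1/√13780) = 10·12.6·(0.140552) = 17.7096 kWh/t
Power = W × throughput = 17.7096 kWh/t × 718.9 t/h = 12731.4 kW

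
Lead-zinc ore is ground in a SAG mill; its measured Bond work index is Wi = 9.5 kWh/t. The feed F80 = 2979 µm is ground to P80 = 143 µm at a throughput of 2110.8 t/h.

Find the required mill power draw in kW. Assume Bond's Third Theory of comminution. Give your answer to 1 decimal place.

W = 10 Wi (1/√P80 − 1/√F80)  [Bond]
W = 10·9.5·(1/√143 − 1/√2979) = 10·9.5·(0.065303) = 6.2037 kWh/t
Power = W × throughput = 6.2037 kWh/t × 2110.8 t/h = 13094.9 kW

P = 13094.9 kW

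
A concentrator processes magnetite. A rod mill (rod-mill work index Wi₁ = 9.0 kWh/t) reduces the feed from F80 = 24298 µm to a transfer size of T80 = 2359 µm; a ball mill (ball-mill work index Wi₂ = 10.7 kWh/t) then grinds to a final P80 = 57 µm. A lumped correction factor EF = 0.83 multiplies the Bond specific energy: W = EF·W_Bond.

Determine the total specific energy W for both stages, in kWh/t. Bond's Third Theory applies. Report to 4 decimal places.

W = 10.9934 kWh/t

W = 10 Wi (P80^-0.5 − F80^-0.5)
Stage 1 (24298→2359 µm, Wi₁=9.0): W₁ = 10·9.0·(0.020589 − 0.006415) = 1.2756 kWh/t
Stage 2 (2359→57 µm, Wi₂=10.7): W₂ = 10·10.7·(0.132453 − 0.020589) = 11.9695 kWh/t
W = W₁ + W₂ = 1.2756 + 11.9695 = 13.2451 kWh/t
Corrected W = EF·W_Bond = 0.83·13.2451 = 10.9934 kWh/t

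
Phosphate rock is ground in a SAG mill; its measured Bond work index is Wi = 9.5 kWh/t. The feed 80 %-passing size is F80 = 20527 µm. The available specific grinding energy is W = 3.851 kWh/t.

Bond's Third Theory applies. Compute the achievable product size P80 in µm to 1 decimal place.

W_Bond = 10·Wi·(1/√P₈₀ − 1/√F₈₀)
P80^(−½) = W/(10 Wi) + F80^(−½)
  = 3.8510/(10·9.5) + 1/√20527 = 0.040537 + 0.006980 = 0.047517
P80 = (1/0.047517)² = 21.0453² = 442.90 µm

P80 = 442.9 µm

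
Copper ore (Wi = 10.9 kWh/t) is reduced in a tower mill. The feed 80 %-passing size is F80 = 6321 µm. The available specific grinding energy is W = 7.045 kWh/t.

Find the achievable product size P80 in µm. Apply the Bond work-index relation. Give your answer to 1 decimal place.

W_Bond = 10·Wi·(1/√P₈₀ − 1/√F₈₀)
P80^(−½) = W/(10 Wi) + F80^(−½)
  = 7.0450/(10·10.9) + 1/√6321 = 0.064633 + 0.012578 = 0.077211
P80 = (1/0.077211)² = 12.9515² = 167.74 µm

P80 = 167.7 µm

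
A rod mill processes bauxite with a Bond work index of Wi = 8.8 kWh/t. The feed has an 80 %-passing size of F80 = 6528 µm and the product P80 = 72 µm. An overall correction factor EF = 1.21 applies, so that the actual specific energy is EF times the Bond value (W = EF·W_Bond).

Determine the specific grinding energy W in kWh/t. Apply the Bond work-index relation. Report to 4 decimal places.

W = 10 Wi (1/√P80 − 1/√F80)  [Bond]
1/√72 = 0.117851;  1/√6528 = 0.012377
W = 10·8.8·(0.117851 − 0.012377) = 9.2817 kWh/t
Apply correction: 9.2817 × 1.21 = 11.2309 kWh/t

W = 11.2309 kWh/t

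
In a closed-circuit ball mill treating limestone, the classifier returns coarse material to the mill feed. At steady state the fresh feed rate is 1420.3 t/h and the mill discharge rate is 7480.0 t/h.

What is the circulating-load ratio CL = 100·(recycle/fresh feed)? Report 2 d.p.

Discharge = new feed + return, hence
R = M − F = 7480.0 − 1420.3 = 6059.7 t/h
CL = 100·R/F = 100·6059.7/1420.3 = 426.65 %

CL = 426.65 %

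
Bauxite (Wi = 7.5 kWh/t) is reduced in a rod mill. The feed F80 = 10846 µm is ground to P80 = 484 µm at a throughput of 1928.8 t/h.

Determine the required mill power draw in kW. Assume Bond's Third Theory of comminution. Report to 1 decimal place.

W = 10 Wi / √P80 − 10 Wi / √F80
W = 10·7.5·(1/√484 − 1/√10846) = 10·7.5·(0.035852) = 2.6889 kWh/t
Mill draw = 2.6889 × 1928.8 = 5186.4 kW

P = 5186.4 kW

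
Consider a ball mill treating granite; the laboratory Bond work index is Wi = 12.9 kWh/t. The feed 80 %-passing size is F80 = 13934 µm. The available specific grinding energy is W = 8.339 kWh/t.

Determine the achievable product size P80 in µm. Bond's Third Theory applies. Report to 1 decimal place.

Bond: W = 10·Wi·(1/√P80 − 1/√F80)
P80^(−½) = W/(10 Wi) + F80^(−½)
  = 8.3390/(10·12.9) + 1/√13934 = 0.064643 + 0.008472 = 0.073115
P80 = (1/0.073115)² = 13.6771² = 187.06 µm

P80 = 187.1 µm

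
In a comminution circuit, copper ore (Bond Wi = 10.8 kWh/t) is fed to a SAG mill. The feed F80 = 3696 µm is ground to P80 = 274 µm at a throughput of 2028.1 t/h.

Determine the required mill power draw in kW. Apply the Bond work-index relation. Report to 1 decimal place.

P = 9629.5 kW

W = 10 Wi (1/√P80 − 1/√F80)  [Bond]
W = 10·10.8·(1/√274 − 1/√3696) = 10·10.8·(0.043963) = 4.7480 kWh/t
Power = W × throughput = 4.7480 kWh/t × 2028.1 t/h = 9629.5 kW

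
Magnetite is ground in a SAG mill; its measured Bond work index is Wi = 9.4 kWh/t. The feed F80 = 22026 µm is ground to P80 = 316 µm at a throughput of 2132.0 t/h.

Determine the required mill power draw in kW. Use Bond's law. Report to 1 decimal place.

W = 10·Wi·[P80^(−½) − F80^(−½)]
W = 10·9.4·(1/√316 − 1/√22026) = 10·9.4·(0.049516) = 4.6545 kWh/t
Power = W × throughput = 4.6545 kWh/t × 2132.0 t/h = 9923.5 kW

P = 9923.5 kW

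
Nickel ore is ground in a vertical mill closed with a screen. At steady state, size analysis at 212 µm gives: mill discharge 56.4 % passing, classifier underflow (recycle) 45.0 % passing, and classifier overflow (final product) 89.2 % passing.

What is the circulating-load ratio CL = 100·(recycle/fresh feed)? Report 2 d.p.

CL = 287.72 %

Mass balance on the −212 µm fraction:
d + r·d = r·u + o → r(d−u) = o−d
r = (89.2 − 56.4)/(56.4 − 45.0) = 32.8/11.4 = 2.8772
CL = 100·r = 287.72 %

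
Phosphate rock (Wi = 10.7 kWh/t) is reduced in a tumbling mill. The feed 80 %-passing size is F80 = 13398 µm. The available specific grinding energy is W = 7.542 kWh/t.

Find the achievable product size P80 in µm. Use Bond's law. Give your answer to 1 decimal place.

P80 = 159.7 µm

Bond: W = 10·Wi·(1/√P80 − 1/√F80)
P80^(−½) = W/(10 Wi) + F80^(−½)
  = 7.5420/(10·10.7) + 1/√13398 = 0.070486 + 0.008639 = 0.079125
P80 = (1/0.079125)² = 12.6382² = 159.72 µm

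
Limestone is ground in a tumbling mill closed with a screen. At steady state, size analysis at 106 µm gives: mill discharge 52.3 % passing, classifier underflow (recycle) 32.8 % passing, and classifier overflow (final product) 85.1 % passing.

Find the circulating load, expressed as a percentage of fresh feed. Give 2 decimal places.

Let r = R/F. Size balance at 106 µm:
(1+r)d = ru + o → r = (o−d)/(d−u)
r = (85.1 − 52.3)/(52.3 − 32.8) = 32.8/19.5 = 1.6821
CL = 100·r = 168.21 %

CL = 168.21 %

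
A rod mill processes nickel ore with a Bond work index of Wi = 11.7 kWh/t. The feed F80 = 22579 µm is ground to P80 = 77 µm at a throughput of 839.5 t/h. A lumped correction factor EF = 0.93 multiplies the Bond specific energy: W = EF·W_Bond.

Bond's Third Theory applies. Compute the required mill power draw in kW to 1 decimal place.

P = 9801.9 kW

W = 10·Wi·(P80^(-½) − F80^(-½))
W = 10·11.7·(1/√77 − 1/√22579) = 10·11.7·(0.107306) = 12.5548 kWh/t
W_actual = 0.93 × 12.5548 = 11.6759 kWh/t
Mill draw = 11.6759 × 839.5 = 9801.9 kW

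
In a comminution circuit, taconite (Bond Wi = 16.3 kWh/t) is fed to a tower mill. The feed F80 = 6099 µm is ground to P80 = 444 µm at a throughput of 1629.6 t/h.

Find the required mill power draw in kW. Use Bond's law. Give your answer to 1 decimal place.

Bond:  W = 10 Wi (1/√P − 1/√F)
W = 10·16.3·(1/√444 − 1/√6099) = 10·16.3·(0.034653) = 5.6485 kWh/t
P = W·T = 5.6485·1629.6 = 9204.7 kW

P = 9204.7 kW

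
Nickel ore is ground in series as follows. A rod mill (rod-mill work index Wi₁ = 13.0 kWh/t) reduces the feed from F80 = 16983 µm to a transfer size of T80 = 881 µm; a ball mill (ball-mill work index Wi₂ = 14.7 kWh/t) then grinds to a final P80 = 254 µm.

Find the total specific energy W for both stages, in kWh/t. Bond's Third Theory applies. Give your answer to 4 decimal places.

W = 7.6533 kWh/t

W_Bond = 10·Wi·(1/√P₈₀ − 1/√F₈₀)
Stage 1 (16983→881 µm, Wi₁=13.0): W₁ = 10·13.0·(0.033691 − 0.007673) = 3.3823 kWh/t
Stage 2 (881→254 µm, Wi₂=14.7): W₂ = 10·14.7·(0.062746 − 0.033691) = 4.2710 kWh/t
W = W₁ + W₂ = 3.3823 + 4.2710 = 7.6533 kWh/t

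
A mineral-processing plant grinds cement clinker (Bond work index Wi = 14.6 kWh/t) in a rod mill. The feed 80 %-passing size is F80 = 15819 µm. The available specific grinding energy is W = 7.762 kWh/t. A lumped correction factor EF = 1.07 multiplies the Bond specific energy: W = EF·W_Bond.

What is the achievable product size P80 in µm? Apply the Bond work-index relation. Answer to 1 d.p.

W = 10 Wi (P80^-0.5 − F80^-0.5)
W_Bond = W / EF = 7.762 / 1.07 = 7.2542 kWh/t
P80^(−½) = W_Bond/(10 Wi) + F80^(−½)
  = 7.2542/(10·14.6) + 1/√15819 = 0.049686 + 0.007951 = 0.057637
P80 = (1/0.057637)² = 17.3499² = 301.02 µm

P80 = 301.0 µm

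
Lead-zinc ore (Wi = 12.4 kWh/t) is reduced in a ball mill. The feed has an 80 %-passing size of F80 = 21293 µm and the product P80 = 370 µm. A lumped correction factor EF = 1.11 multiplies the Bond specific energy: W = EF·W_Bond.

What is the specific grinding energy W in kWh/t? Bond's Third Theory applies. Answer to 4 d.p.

W = 6.2123 kWh/t

W = 10 Wi / √P80 − 10 Wi / √F80
1/√370 = 0.051988;  1/√21293 = 0.006853
W = 10·12.4·(0.051988 − 0.006853) = 5.5967 kWh/t
W_actual = 1.11 × 5.5967 = 6.2123 kWh/t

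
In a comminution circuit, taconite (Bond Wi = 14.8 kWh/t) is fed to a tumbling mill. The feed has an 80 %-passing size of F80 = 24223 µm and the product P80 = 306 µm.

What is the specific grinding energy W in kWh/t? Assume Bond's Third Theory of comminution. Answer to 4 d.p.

W = 10 Wi (P80^-0.5 − F80^-0.5)
1/√306 = 0.057166;  1/√24223 = 0.006425
W = 10·14.8·(0.057166 − 0.006425) = 7.5097 kWh/t

W = 7.5097 kWh/t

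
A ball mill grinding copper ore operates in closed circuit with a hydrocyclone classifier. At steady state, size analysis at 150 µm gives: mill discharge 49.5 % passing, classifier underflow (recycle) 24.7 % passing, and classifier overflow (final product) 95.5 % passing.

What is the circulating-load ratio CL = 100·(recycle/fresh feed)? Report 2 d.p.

CL = 185.48 %

Let r = R/F. Size balance at 150 µm:
Fd + Rd = Ru + Fo ⇒ R/F = (o−d)/(d−u)
r = (95.5 − 49.5)/(49.5 − 24.7) = 46.0/24.8 = 1.8548
CL = 100·r = 185.48 %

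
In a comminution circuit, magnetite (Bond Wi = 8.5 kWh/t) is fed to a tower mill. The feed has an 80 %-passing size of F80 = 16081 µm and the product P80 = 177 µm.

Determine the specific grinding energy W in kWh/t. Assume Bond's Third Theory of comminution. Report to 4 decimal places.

W = 10·Wi·[P80^(−½) − F80^(−½)]
1/√177 = 0.075165;  1/√16081 = 0.007886
W = 10·8.5·(0.075165 − 0.007886) = 5.7187 kWh/t

W = 5.7187 kWh/t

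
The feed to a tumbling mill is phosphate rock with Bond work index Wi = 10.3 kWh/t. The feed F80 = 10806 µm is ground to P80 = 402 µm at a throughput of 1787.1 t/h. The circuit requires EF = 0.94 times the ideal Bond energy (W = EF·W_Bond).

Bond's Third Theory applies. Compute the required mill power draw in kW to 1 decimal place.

P = 6965.3 kW

W = 10·Wi·(P80^(-½) − F80^(-½))
W = 10·10.3·(1/√402 − 1/√10806) = 10·10.3·(0.040256) = 4.1463 kWh/t
With EF = 0.94: W = 4.1463·0.94 = 3.8976 kWh/t
P_mill = W·ṁ = 3.8976·1787.1 = 6965.3 kW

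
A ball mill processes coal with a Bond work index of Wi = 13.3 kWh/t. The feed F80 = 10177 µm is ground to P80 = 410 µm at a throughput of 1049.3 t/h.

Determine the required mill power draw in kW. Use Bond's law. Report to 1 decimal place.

P = 5508.8 kW

W = 10 Wi (P80^-0.5 − F80^-0.5)
W = 10·13.3·(1/√410 − 1/√10177) = 10·13.3·(0.039474) = 5.2500 kWh/t
Power = W × throughput = 5.2500 kWh/t × 1049.3 t/h = 5508.8 kW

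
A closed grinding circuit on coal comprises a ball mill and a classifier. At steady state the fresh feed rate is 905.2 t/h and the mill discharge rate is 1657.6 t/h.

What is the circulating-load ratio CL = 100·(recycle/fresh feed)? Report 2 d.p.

Mill node: discharge = fresh + recycle.
R = M − F = 1657.6 − 905.2 = 752.4 t/h
CL = 100·R/F = 100·752.4/905.2 = 83.12 %

CL = 83.12 %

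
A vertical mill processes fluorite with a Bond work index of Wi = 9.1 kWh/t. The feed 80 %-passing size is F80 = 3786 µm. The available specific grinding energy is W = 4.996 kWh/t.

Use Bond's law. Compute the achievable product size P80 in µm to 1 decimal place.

P80 = 197.5 µm

W_Bond = 10·Wi·(1/√P₈₀ − 1/√F₈₀)
⇒ 1/√P80 = W/(10·Wi) + 1/√F80
  = 4.9960/(10·9.1) + 1/√3786 = 0.054901 + 0.016252 = 0.071153
P80 = (1/0.071153)² = 14.0542² = 197.52 µm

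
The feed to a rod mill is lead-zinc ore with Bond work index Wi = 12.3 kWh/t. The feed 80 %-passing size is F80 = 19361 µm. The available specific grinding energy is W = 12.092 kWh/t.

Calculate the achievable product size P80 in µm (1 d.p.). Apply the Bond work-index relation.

P80 = 89.9 µm

W = 10 Wi (P80^-0.5 − F80^-0.5)
P80^-0.5 = F80^-0.5 + W/(10 Wi)
  = 12.0920/(10·12.3) + 1/√19361 = 0.098309 + 0.007187 = 0.105496
P80 = (1/0.105496)² = 9.4791² = 89.85 µm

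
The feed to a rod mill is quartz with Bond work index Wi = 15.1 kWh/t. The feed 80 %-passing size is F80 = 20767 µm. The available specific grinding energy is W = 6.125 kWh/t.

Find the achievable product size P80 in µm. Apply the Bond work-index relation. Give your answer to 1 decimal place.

P80 = 443.2 µm

W = 10 Wi (1/√P80 − 1/√F80)  [Bond]
P80^-0.5 = F80^-0.5 + W/(10 Wi)
  = 6.1250/(10·15.1) + 1/√20767 = 0.040563 + 0.006939 = 0.047502
P80 = (1/0.047502)² = 21.0517² = 443.17 µm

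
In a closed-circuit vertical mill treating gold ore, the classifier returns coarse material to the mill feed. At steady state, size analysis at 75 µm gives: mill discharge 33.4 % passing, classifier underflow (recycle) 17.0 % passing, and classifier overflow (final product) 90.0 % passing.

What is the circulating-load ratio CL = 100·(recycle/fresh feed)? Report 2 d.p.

CL = 345.12 %

Balance %-passing 75 µm (r = R/F):
(1+r)d = ru + o → r = (o−d)/(d−u)
r = (90.0 − 33.4)/(33.4 − 17.0) = 56.6/16.4 = 3.4512
CL = 100·r = 345.12 %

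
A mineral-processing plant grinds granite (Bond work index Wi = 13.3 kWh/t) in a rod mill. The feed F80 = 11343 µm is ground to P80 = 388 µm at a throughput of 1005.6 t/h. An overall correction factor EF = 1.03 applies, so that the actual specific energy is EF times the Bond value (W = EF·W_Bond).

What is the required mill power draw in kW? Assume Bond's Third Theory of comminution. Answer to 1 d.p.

W = 10 Wi / √P80 − 10 Wi / √F80
W = 10·13.3·(1/√388 − 1/√11343) = 10·13.3·(0.041378) = 5.5033 kWh/t
Corrected W = EF·W_Bond = 1.03·5.5033 = 5.6684 kWh/t
P_mill = W·ṁ = 5.6684·1005.6 = 5700.1 kW

P = 5700.1 kW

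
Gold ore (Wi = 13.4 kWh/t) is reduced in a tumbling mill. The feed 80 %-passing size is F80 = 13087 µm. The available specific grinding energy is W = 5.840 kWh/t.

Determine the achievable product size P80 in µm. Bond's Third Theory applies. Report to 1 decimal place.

W = 10 Wi (1/√P80 − 1/√F80)  [Bond]
⇒ 1/√P80 = W/(10·Wi) + 1/√F80
  = 5.8400/(10·13.4) + 1/√13087 = 0.043582 + 0.008741 = 0.052323
P80 = (1/0.052323)² = 19.1119² = 365.26 µm

P80 = 365.3 µm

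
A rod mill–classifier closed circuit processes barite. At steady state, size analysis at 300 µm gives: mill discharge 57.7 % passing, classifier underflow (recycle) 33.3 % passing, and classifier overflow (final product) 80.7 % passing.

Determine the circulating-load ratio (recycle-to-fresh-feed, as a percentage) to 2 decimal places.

CL = 94.26 %

Let r = R/F. Size balance at 300 µm:
(1+r)·d = r·u + o ⇒ r = (o−d)/(d−u)
r = (80.7 − 57.7)/(57.7 − 33.3) = 23.0/24.4 = 0.9426
CL = 100·r = 94.26 %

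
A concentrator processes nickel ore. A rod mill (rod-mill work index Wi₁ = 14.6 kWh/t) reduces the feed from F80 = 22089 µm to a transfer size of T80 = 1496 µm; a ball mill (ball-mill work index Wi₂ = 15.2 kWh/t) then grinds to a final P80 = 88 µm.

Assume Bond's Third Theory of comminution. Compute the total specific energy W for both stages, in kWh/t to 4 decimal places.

W = 10·Wi·[P80^(−½) − F80^(−½)]
Stage 1 (22089→1496 µm, Wi₁=14.6): W₁ = 10·14.6·(0.025854 − 0.006728) = 2.7924 kWh/t
Stage 2 (1496→88 µm, Wi₂=15.2): W₂ = 10·15.2·(0.106600 − 0.025854) = 12.2734 kWh/t
W = W₁ + W₂ = 2.7924 + 12.2734 = 15.0658 kWh/t

W = 15.0658 kWh/t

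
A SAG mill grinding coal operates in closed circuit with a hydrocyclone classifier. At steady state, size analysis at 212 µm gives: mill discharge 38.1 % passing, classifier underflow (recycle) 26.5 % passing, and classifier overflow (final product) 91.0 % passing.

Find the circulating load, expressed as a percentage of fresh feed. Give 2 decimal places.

CL = 456.03 %

Classifier node, passing 212 µm:
(1+r)·d = r·u + o ⇒ r = (o−d)/(d−u)
r = (91.0 − 38.1)/(38.1 − 26.5) = 52.9/11.6 = 4.5603
CL = 100·r = 456.03 %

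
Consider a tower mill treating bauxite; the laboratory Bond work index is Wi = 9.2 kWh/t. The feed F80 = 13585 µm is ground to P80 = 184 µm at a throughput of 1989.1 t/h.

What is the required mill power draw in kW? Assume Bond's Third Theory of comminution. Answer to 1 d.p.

P = 11920.7 kW

W = 10 Wi (1/√P80 − 1/√F80)  [Bond]
W = 10·9.2·(1/√184 − 1/√13585) = 10·9.2·(0.065141) = 5.9930 kWh/t
Power = W × throughput = 5.9930 kWh/t × 1989.1 t/h = 11920.7 kW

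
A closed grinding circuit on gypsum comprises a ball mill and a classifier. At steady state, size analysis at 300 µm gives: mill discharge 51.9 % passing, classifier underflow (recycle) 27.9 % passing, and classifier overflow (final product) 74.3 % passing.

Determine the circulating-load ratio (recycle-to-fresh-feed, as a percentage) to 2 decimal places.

Mass balance on the −300 µm fraction:
(1+r)d = ru + o → r = (o−d)/(d−u)
r = (74.3 − 51.9)/(51.9 − 27.9) = 22.4/24.0 = 0.9333
CL = 100·r = 93.33 %

CL = 93.33 %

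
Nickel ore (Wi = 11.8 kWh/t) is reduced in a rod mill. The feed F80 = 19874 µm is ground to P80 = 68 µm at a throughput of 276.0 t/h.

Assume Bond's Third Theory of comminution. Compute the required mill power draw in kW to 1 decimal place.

Bond:  W = 10 Wi (1/√P − 1/√F)
W = 10·11.8·(1/√68 − 1/√19874) = 10·11.8·(0.114174) = 13.4726 kWh/t
Mill draw = 13.4726 × 276.0 = 3718.4 kW

P = 3718.4 kW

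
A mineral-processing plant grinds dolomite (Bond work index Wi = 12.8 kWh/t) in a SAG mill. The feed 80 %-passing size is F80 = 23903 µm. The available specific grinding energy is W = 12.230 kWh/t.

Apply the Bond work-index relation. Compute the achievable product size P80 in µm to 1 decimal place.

P80 = 96.1 µm

W = 10·Wi·[P80^(−½) − F80^(−½)]
⇒ 1/√P80 = W/(10 Wi) + 1/√F80
  = 12.2300/(10·12.8) + 1/√23903 = 0.095547 + 0.006468 = 0.102015
P80 = (1/0.102015)² = 9.8025² = 96.09 µm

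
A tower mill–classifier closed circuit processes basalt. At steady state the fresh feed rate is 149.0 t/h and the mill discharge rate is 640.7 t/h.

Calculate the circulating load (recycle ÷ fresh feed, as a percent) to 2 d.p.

M = F + R at steady state, so:
R = M − F = 640.7 − 149.0 = 491.7 t/h
CL = 100·R/F = 100·491.7/149.0 = 330.00 %

CL = 330.00 %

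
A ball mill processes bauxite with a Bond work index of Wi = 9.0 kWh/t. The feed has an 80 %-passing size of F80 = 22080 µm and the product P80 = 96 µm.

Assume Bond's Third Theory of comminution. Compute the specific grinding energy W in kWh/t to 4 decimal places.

W = 8.5799 kWh/t

W_Bond = 10·Wi·(1/√P₈₀ − 1/√F₈₀)
1/√96 = 0.102062;  1/√22080 = 0.006730
W = 10·9.0·(0.102062 − 0.006730) = 8.5799 kWh/t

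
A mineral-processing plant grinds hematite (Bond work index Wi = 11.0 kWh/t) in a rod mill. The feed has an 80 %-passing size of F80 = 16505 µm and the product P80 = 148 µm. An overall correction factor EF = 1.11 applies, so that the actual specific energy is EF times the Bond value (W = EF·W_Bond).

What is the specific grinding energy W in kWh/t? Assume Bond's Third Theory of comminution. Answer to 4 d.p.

W = 9.0862 kWh/t

W = 10 Wi (P80^-0.5 − F80^-0.5)
1/√148 = 0.082199;  1/√16505 = 0.007784
W = 10·11.0·(0.082199 − 0.007784) = 8.1857 kWh/t
W_actual = 1.11 × 8.1857 = 9.0862 kWh/t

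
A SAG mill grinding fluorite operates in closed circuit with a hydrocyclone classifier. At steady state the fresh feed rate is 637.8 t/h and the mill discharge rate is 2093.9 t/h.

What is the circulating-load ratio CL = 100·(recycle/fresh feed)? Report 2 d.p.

Steady state: M = F + R.
R = M − F = 2093.9 − 637.8 = 1456.1 t/h
CL = 100·R/F = 100·1456.1/637.8 = 228.30 %

CL = 228.30 %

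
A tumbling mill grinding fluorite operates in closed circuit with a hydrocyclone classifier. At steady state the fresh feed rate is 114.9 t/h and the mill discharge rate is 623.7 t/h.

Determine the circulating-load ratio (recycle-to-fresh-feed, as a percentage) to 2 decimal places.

Mill node: discharge = fresh + recycle.
R = M − F = 623.7 − 114.9 = 508.8 t/h
CL = 100·R/F = 100·508.8/114.9 = 442.82 %

CL = 442.82 %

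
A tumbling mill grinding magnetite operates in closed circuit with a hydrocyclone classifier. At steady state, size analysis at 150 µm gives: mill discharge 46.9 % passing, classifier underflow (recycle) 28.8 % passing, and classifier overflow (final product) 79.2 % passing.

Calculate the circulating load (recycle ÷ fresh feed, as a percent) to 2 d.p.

Mass balance on the −150 µm fraction:
(1+r)·d = r·u + o ⇒ r = (o−d)/(d−u)
r = (79.2 − 46.9)/(46.9 − 28.8) = 32.3/18.1 = 1.7845
CL = 100·r = 178.45 %

CL = 178.45 %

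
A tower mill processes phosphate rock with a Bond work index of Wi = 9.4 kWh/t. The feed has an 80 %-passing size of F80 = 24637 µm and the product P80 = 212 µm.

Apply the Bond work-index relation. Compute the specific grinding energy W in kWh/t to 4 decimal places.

W = 10 Wi (P80^-0.5 − F80^-0.5)
1/√212 = 0.068680;  1/√24637 = 0.006371
W = 10·9.4·(0.068680 − 0.006371) = 5.8571 kWh/t

W = 5.8571 kWh/t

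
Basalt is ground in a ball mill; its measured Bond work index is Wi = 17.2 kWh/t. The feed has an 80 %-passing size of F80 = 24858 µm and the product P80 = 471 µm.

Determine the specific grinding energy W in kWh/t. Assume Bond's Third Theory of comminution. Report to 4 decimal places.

W = 10 Wi (P80^-0.5 − F80^-0.5)
1/√471 = 0.046078;  1/√24858 = 0.006343
W = 10·17.2·(0.046078 − 0.006343) = 6.8344 kWh/t

W = 6.8344 kWh/t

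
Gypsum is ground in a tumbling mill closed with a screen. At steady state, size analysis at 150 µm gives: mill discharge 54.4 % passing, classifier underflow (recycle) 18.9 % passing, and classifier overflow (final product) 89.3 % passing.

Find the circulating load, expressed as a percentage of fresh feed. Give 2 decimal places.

CL = 98.31 %

Classifier node, passing 150 µm:
r = (o − d)/(d − u)
r = (89.3 − 54.4)/(54.4 − 18.9) = 34.9/35.5 = 0.9831
CL = 100·r = 98.31 %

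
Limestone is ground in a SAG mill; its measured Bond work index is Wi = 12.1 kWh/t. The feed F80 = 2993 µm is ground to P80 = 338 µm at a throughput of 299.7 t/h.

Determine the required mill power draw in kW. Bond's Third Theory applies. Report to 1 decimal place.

P = 1309.6 kW

W = 10·Wi·[P80^(−½) − F80^(−½)]
W = 10·12.1·(1/√338 − 1/√2993) = 10·12.1·(0.036114) = 4.3698 kWh/t
P_mill = W·ṁ = 4.3698·299.7 = 1309.6 kW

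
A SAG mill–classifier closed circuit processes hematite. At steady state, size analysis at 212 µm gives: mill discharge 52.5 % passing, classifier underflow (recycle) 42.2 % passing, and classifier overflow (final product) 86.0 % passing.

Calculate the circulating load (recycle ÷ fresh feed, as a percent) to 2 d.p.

CL = 325.24 %

Let r = R/F. Size balance at 212 µm:
r = (o − d)/(d − u)
r = (86.0 − 52.5)/(52.5 − 42.2) = 33.5/10.3 = 3.2524
CL = 100·r = 325.24 %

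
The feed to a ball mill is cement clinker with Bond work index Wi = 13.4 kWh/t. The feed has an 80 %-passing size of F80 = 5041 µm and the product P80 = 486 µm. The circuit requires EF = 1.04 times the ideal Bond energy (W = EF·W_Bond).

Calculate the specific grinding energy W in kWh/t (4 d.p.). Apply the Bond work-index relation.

W = 10·Wi·[P80^(−½) − F80^(−½)]
1/√486 = 0.045361;  1/√5041 = 0.014085
W = 10·13.4·(0.045361 − 0.014085) = 4.1910 kWh/t
W_actual = 1.04 × 4.1910 = 4.3587 kWh/t

W = 4.3587 kWh/t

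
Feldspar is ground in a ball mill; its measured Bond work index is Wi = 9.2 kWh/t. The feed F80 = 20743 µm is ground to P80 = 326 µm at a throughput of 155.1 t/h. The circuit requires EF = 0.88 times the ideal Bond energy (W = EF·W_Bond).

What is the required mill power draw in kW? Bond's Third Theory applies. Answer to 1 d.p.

W_Bond = 10·Wi·(1/√P₈₀ − 1/√F₈₀)
W = 10·9.2·(1/√326 − 1/√20743) = 10·9.2·(0.048442) = 4.4566 kWh/t
Apply correction: 4.4566 × 0.88 = 3.9218 kWh/t
P = W·T = 3.9218·155.1 = 608.3 kW

P = 608.3 kW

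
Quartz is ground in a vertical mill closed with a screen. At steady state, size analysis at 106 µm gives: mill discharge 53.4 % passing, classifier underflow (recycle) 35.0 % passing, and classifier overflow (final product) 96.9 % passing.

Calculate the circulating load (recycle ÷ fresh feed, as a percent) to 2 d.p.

Mass balance on the −106 µm fraction:
(1+r)·d = r·u + o ⇒ r = (o−d)/(d−u)
r = (96.9 − 53.4)/(53.4 − 35.0) = 43.5/18.4 = 2.3641
CL = 100·r = 236.41 %

CL = 236.41 %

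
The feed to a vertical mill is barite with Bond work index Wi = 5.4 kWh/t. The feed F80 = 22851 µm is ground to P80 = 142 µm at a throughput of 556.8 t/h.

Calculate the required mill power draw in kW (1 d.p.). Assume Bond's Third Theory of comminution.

W = 10 Wi (P80^-0.5 − F80^-0.5)
W = 10·5.4·(1/√142 − 1/√22851) = 10·5.4·(0.077303) = 4.1744 kWh/t
P_mill = W·ṁ = 4.1744·556.8 = 2324.3 kW

P = 2324.3 kW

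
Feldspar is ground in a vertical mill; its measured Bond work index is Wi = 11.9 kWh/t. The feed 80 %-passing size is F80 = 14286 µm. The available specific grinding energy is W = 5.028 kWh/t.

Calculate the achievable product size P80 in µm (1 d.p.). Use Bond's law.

Bond: W = 10·Wi·(1/√P80 − 1/√F80)
P80^(−½) = W/(10 Wi) + F80^(−½)
  = 5.0280/(10·11.9) + 1/√14286 = 0.042252 + 0.008367 = 0.050619
P80 = (1/0.050619)² = 19.7556² = 390.28 µm

P80 = 390.3 µm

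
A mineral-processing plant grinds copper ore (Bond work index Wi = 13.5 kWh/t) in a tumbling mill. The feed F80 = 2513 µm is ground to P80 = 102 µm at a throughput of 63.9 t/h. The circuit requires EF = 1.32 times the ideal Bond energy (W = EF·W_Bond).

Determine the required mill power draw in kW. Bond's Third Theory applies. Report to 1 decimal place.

P = 900.3 kW

W_Bond = 10·Wi·(1/√P₈₀ − 1/√F₈₀)
W = 10·13.5·(1/√102 − 1/√2513) = 10·13.5·(0.079067) = 10.6740 kWh/t
Apply correction: 10.6740 × 1.32 = 14.0897 kWh/t
P_mill = W·ṁ = 14.0897·63.9 = 900.3 kW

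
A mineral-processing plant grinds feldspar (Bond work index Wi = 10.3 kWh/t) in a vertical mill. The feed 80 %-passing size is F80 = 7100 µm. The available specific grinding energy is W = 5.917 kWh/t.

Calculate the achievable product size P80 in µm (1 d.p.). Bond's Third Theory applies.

P80 = 208.1 µm

Bond:  W = 10 Wi (1/√P − 1/√F)
P80^(−½) = W/(10 Wi) + F80^(−½)
  = 5.9170/(10·10.3) + 1/√7100 = 0.057447 + 0.011868 = 0.069314
P80 = (1/0.069314)² = 14.4270² = 208.14 µm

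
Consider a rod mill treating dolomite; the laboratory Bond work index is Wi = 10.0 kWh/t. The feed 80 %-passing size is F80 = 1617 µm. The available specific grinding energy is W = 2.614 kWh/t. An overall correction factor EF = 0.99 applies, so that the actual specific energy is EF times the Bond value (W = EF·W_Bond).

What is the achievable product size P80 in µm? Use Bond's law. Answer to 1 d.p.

W = 10 Wi (1/√P80 − 1/√F80)  [Bond]
W_Bond = W / EF = 2.614 / 0.99 = 2.6404 kWh/t
P80^-0.5 = F80^-0.5 + W_Bond/(10 Wi)
  = 2.6404/(10·10.0) + 1/√1617 = 0.026404 + 0.024868 = 0.051272
P80 = (1/0.051272)² = 19.5037² = 380.39 µm

P80 = 380.4 µm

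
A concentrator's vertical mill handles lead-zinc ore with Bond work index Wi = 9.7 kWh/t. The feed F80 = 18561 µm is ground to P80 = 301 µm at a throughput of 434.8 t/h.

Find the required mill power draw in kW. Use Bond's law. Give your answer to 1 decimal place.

P = 2121.4 kW

W = 10·Wi·[P80^(−½) − F80^(−½)]
W = 10·9.7·(1/√301 − 1/√18561) = 10·9.7·(0.050299) = 4.8790 kWh/t
P_mill = W·ṁ = 4.8790·434.8 = 2121.4 kW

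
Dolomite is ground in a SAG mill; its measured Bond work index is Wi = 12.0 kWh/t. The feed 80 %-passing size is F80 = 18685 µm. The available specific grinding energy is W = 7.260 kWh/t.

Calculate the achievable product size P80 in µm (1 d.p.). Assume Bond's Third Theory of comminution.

P80 = 217.4 µm

W = 10·Wi·(P80^(-½) − F80^(-½))
⇒ 1/√P80 = W/(10 Wi) + 1/√F80
  = 7.2600/(10·12.0) + 1/√18685 = 0.060500 + 0.007316 = 0.067816
P80 = (1/0.067816)² = 14.7459² = 217.44 µm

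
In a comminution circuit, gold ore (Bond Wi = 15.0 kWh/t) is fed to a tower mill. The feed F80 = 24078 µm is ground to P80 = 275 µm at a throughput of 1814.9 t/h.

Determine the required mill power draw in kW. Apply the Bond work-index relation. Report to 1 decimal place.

W = 10·Wi·(P80^(-½) − F80^(-½))
W = 10·15.0·(1/√275 − 1/√24078) = 10·15.0·(0.053858) = 8.0787 kWh/t
P = W·T = 8.0787·1814.9 = 14662.0 kW

P = 14662.0 kW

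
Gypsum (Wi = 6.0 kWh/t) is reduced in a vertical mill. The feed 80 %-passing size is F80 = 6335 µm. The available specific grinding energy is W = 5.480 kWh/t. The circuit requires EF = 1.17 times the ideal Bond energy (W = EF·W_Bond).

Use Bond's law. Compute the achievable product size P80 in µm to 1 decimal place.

W = 10·Wi·(P80^(-½) − F80^(-½))
W_Bond = W / EF = 5.480 / 1.17 = 4.6838 kWh/t
P80^(−½) = W_Bond/(10 Wi) + F80^(−½)
  = 4.6838/(10·6.0) + 1/√6335 = 0.078063 + 0.012564 = 0.090627
P80 = (1/0.090627)² = 11.0343² = 121.76 µm

P80 = 121.8 µm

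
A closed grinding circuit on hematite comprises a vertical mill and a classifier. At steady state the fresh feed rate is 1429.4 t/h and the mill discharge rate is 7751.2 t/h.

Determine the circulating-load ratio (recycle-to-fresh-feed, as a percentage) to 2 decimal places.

CL = 442.27 %

Discharge = new feed + return, hence
R = M − F = 7751.2 − 1429.4 = 6321.8 t/h
CL = 100·R/F = 100·6321.8/1429.4 = 442.27 %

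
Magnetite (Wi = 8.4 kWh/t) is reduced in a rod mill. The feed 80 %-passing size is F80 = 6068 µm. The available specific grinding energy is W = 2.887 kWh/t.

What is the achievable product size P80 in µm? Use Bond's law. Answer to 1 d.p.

W = 10 Wi (P80^-0.5 − F80^-0.5)
P80^(−½) = W/(10 Wi) + F80^(−½)
  = 2.8870/(10·8.4) + 1/√6068 = 0.034369 + 0.012837 = 0.047206
P80 = (1/0.047206)² = 21.1835² = 448.74 µm

P80 = 448.7 µm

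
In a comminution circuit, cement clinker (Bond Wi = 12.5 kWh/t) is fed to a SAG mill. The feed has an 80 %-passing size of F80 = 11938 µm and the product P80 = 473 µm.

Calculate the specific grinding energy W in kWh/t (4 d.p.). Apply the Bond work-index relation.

W = 4.6035 kWh/t

W_Bond = 10·Wi·(1/√P₈₀ − 1/√F₈₀)
1/√473 = 0.045980;  1/√11938 = 0.009152
W = 10·12.5·(0.045980 − 0.009152) = 4.6035 kWh/t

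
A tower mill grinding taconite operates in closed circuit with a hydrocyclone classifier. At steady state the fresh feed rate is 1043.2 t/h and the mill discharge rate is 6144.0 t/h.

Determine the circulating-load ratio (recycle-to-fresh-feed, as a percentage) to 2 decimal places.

CL = 488.96 %

Steady state: M = F + R.
R = M − F = 6144.0 − 1043.2 = 5100.8 t/h
CL = 100·R/F = 100·5100.8/1043.2 = 488.96 %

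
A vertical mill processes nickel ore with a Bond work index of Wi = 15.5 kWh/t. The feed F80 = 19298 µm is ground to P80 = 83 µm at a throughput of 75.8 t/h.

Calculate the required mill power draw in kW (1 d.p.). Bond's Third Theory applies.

W = 10 Wi / √P80 − 10 Wi / √F80
W = 10·15.5·(1/√83 − 1/√19298) = 10·15.5·(0.102566) = 15.8977 kWh/t
Power = W × throughput = 15.8977 kWh/t × 75.8 t/h = 1205.0 kW

P = 1205.0 kW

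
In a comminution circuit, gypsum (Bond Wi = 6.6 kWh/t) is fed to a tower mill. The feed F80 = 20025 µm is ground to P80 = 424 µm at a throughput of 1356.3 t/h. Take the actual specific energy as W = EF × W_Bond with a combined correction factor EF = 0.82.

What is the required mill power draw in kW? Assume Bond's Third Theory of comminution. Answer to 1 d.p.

P = 3046.0 kW

W = 10 Wi (P80^-0.5 − F80^-0.5)
W = 10·6.6·(1/√424 − 1/√20025) = 10·6.6·(0.041498) = 2.7388 kWh/t
W_actual = 0.82 × 2.7388 = 2.2459 kWh/t
P_mill = W·ṁ = 2.2459·1356.3 = 3046.0 kW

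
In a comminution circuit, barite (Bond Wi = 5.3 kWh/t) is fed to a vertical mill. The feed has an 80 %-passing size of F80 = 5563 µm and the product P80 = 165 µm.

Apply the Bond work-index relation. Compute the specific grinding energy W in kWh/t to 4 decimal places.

W = 10·Wi·[P80^(−½) − F80^(−½)]
1/√165 = 0.077850;  1/√5563 = 0.013407
W = 10·5.3·(0.077850 − 0.013407) = 3.4155 kWh/t

W = 3.4155 kWh/t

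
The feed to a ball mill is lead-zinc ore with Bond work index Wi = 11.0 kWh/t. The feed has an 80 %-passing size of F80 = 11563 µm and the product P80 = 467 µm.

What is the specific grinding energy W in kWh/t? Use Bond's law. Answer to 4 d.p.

W = 10 Wi (1/√P80 − 1/√F80)  [Bond]
1/√467 = 0.046274;  1/√11563 = 0.009300
W = 10·11.0·(0.046274 − 0.009300) = 4.0672 kWh/t

W = 4.0672 kWh/t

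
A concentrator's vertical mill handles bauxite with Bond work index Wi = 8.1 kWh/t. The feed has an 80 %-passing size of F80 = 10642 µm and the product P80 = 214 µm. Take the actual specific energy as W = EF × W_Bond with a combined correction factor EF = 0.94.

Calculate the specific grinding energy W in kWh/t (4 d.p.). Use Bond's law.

W = 10 Wi (1/√P80 − 1/√F80)  [Bond]
1/√214 = 0.068359;  1/√10642 = 0.009694
W = 10·8.1·(0.068359 − 0.009694) = 4.7519 kWh/t
With EF = 0.94: W = 4.7519·0.94 = 4.4667 kWh/t

W = 4.4667 kWh/t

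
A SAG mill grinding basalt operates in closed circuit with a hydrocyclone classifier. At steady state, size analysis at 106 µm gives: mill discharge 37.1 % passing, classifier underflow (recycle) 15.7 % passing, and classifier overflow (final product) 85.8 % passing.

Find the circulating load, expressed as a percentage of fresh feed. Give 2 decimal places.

CL = 227.57 %

Two-product formula at 106 µm:
(1+r)d = ru + o → r = (o−d)/(d−u)
r = (85.8 − 37.1)/(37.1 − 15.7) = 48.7/21.4 = 2.2757
CL = 100·r = 227.57 %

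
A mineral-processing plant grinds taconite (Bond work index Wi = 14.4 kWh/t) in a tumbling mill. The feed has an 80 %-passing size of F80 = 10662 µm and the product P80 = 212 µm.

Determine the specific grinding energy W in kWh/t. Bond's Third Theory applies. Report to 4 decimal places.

W = 8.4954 kWh/t

W_Bond = 10·Wi·(1/√P₈₀ − 1/√F₈₀)
1/√212 = 0.068680;  1/√10662 = 0.009685
W = 10·14.4·(0.068680 − 0.009685) = 8.4954 kWh/t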